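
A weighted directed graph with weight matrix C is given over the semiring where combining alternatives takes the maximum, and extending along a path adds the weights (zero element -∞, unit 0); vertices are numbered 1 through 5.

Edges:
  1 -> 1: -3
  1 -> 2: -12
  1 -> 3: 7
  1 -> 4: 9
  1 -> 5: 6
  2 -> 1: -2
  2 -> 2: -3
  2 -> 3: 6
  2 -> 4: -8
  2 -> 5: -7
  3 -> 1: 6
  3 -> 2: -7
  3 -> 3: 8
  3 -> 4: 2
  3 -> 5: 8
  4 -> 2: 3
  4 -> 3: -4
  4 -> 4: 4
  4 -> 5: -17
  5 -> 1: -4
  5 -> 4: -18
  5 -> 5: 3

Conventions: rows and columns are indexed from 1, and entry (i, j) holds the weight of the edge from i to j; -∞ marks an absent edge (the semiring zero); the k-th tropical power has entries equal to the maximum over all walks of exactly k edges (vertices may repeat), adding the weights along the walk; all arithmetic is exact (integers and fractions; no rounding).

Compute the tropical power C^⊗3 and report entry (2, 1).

C^⊗2:
  [13, 12, 15, 13, 15]
  [12, -1, 14, 8, 14]
  [14, 5, 16, 15, 16]
  [2, 7, 9, 8, 4]
  [-1, -15, 3, 5, 6]
C^⊗3:
  [21, 16, 23, 22, 23]
  [20, 11, 22, 21, 22]
  [22, 18, 24, 23, 24]
  [15, 11, 17, 12, 17]
  [9, 8, 11, 9, 11]
Key observation: the optimum is the walk 2->3->3->1, with weight 6 + 8 + 6 = 20.
Optimal value attained by: walk 2->3->3->1.
Answer: (C^⊗3)[2][1] = 20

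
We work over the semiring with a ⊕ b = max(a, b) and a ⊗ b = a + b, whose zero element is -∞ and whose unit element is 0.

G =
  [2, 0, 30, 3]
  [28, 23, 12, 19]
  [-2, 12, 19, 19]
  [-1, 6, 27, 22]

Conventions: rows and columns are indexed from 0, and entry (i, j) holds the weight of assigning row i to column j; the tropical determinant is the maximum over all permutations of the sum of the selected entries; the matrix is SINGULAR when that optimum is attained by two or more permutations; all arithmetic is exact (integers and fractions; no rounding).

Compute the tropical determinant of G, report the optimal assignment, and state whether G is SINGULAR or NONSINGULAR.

σ = (0, 1, 2, 3): 2 + 23 + 19 + 22 = 66
σ = (0, 1, 3, 2): 2 + 23 + 19 + 27 = 71
σ = (0, 2, 1, 3): 2 + 12 + 12 + 22 = 48
σ = (0, 2, 3, 1): 2 + 12 + 19 + 6 = 39
σ = (0, 3, 1, 2): 2 + 19 + 12 + 27 = 60
σ = (0, 3, 2, 1): 2 + 19 + 19 + 6 = 46
σ = (1, 0, 2, 3): 0 + 28 + 19 + 22 = 69
σ = (1, 0, 3, 2): 0 + 28 + 19 + 27 = 74
σ = (1, 2, 0, 3): 0 + 12 + (-2) + 22 = 32
σ = (1, 2, 3, 0): 0 + 12 + 19 + (-1) = 30
σ = (1, 3, 0, 2): 0 + 19 + (-2) + 27 = 44
σ = (1, 3, 2, 0): 0 + 19 + 19 + (-1) = 37
σ = (2, 0, 1, 3): 30 + 28 + 12 + 22 = 92
σ = (2, 0, 3, 1): 30 + 28 + 19 + 6 = 83
σ = (2, 1, 0, 3): 30 + 23 + (-2) + 22 = 73
σ = (2, 1, 3, 0): 30 + 23 + 19 + (-1) = 71
σ = (2, 3, 0, 1): 30 + 19 + (-2) + 6 = 53
σ = (2, 3, 1, 0): 30 + 19 + 12 + (-1) = 60
σ = (3, 0, 1, 2): 3 + 28 + 12 + 27 = 70
σ = (3, 0, 2, 1): 3 + 28 + 19 + 6 = 56
σ = (3, 1, 0, 2): 3 + 23 + (-2) + 27 = 51
σ = (3, 1, 2, 0): 3 + 23 + 19 + (-1) = 44
σ = (3, 2, 0, 1): 3 + 12 + (-2) + 6 = 19
σ = (3, 2, 1, 0): 3 + 12 + 12 + (-1) = 26
Optimal value attained by: σ = (2, 0, 1, 3).
Answer: det⊕(G) = 92; verdict: NONSINGULAR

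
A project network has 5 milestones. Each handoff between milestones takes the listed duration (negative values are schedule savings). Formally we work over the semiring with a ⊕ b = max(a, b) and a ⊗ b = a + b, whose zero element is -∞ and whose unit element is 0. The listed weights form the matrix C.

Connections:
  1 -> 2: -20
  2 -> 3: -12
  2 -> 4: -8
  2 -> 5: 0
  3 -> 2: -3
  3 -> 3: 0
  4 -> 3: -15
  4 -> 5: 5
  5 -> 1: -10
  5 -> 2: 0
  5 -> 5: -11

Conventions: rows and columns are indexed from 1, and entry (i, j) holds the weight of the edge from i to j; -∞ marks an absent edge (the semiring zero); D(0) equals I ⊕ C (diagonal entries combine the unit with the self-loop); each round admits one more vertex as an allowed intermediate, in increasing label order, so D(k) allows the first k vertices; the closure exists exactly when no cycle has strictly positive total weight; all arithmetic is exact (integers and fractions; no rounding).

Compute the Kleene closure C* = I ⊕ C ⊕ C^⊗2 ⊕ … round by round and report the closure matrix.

D(0):
  [0, -20, -∞, -∞, -∞]
  [-∞, 0, -12, -8, 0]
  [-∞, -3, 0, -∞, -∞]
  [-∞, -∞, -15, 0, 5]
  [-10, 0, -∞, -∞, 0]
D(1):
  [0, -20, -∞, -∞, -∞]
  [-∞, 0, -12, -8, 0]
  [-∞, -3, 0, -∞, -∞]
  [-∞, -∞, -15, 0, 5]
  [-10, 0, -∞, -∞, 0]
D(2):
  [0, -20, -32, -28, -20]
  [-∞, 0, -12, -8, 0]
  [-∞, -3, 0, -11, -3]
  [-∞, -∞, -15, 0, 5]
  [-10, 0, -12, -8, 0]
D(3):
  [0, -20, -32, -28, -20]
  [-∞, 0, -12, -8, 0]
  [-∞, -3, 0, -11, -3]
  [-∞, -18, -15, 0, 5]
  [-10, 0, -12, -8, 0]
D(4):
  [0, -20, -32, -28, -20]
  [-∞, 0, -12, -8, 0]
  [-∞, -3, 0, -11, -3]
  [-∞, -18, -15, 0, 5]
  [-10, 0, -12, -8, 0]
D(5):
  [0, -20, -32, -28, -20]
  [-10, 0, -12, -8, 0]
  [-13, -3, 0, -11, -3]
  [-5, 5, -7, 0, 5]
  [-10, 0, -12, -8, 0]
Answer: C* = [[0, -20, -32, -28, -20], [-10, 0, -12, -8, 0], [-13, -3, 0, -11, -3], [-5, 5, -7, 0, 5], [-10, 0, -12, -8, 0]]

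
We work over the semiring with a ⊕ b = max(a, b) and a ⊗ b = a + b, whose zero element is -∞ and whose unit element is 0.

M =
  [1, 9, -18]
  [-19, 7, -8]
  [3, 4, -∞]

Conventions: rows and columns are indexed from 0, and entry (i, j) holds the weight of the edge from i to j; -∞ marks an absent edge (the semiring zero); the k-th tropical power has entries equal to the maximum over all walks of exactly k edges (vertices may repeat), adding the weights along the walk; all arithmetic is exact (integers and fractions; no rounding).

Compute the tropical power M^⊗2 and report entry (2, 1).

M^⊗2:
  [2, 16, 1]
  [-5, 14, -1]
  [4, 12, -4]
Key observation: the optimum is the walk 2->0->1, with weight 3 + 9 = 12.
Optimal value attained by: walk 2->0->1.
Answer: (M^⊗2)[2][1] = 12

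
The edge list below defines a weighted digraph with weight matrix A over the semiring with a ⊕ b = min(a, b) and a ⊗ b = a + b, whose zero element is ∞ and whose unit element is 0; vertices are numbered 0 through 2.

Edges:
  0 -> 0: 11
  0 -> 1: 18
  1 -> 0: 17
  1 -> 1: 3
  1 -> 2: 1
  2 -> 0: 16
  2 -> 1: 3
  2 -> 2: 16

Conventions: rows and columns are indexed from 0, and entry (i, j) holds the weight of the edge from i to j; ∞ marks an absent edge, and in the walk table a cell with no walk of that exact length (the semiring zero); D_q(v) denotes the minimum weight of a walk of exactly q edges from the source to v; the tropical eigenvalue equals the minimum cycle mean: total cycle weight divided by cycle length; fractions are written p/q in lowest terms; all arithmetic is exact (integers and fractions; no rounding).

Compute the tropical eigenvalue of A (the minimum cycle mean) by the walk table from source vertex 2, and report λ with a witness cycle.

q=0: [∞, ∞, 0]
q=1: [16, 3, 16]
q=2: [20, 6, 4]
q=3: [20, 7, 7]
Optimal cycle mean attained by: cycle 1->2->1, total 1 + 3, length 2.
Answer: λ = 2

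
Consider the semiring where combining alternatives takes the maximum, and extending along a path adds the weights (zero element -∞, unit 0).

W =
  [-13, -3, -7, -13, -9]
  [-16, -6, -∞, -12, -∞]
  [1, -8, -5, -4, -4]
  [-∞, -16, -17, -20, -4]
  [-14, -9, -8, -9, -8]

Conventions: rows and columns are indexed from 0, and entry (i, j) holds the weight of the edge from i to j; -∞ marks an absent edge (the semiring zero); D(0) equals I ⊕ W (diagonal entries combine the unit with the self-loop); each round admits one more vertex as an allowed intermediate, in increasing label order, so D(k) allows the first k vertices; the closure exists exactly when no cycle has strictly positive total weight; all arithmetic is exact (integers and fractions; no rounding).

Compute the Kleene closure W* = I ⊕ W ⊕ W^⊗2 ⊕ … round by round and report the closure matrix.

D(0):
  [0, -3, -7, -13, -9]
  [-16, 0, -∞, -12, -∞]
  [1, -8, 0, -4, -4]
  [-∞, -16, -17, 0, -4]
  [-14, -9, -8, -9, 0]
D(1):
  [0, -3, -7, -13, -9]
  [-16, 0, -23, -12, -25]
  [1, -2, 0, -4, -4]
  [-∞, -16, -17, 0, -4]
  [-14, -9, -8, -9, 0]
D(2):
  [0, -3, -7, -13, -9]
  [-16, 0, -23, -12, -25]
  [1, -2, 0, -4, -4]
  [-32, -16, -17, 0, -4]
  [-14, -9, -8, -9, 0]
D(3):
  [0, -3, -7, -11, -9]
  [-16, 0, -23, -12, -25]
  [1, -2, 0, -4, -4]
  [-16, -16, -17, 0, -4]
  [-7, -9, -8, -9, 0]
D(4):
  [0, -3, -7, -11, -9]
  [-16, 0, -23, -12, -16]
  [1, -2, 0, -4, -4]
  [-16, -16, -17, 0, -4]
  [-7, -9, -8, -9, 0]
D(5):
  [0, -3, -7, -11, -9]
  [-16, 0, -23, -12, -16]
  [1, -2, 0, -4, -4]
  [-11, -13, -12, 0, -4]
  [-7, -9, -8, -9, 0]
Answer: W* = [[0, -3, -7, -11, -9], [-16, 0, -23, -12, -16], [1, -2, 0, -4, -4], [-11, -13, -12, 0, -4], [-7, -9, -8, -9, 0]]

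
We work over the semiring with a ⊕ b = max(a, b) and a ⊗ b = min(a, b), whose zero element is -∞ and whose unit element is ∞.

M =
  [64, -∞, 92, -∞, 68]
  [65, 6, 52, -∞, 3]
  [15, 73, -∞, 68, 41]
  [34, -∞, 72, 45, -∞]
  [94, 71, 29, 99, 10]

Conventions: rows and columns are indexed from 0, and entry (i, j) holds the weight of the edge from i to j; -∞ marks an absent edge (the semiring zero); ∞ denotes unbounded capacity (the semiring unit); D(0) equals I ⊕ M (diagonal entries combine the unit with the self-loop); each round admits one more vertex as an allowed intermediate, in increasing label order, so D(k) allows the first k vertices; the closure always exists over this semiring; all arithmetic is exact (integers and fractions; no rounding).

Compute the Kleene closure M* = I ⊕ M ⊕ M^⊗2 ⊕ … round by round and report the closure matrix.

D(0):
  [∞, -∞, 92, -∞, 68]
  [65, ∞, 52, -∞, 3]
  [15, 73, ∞, 68, 41]
  [34, -∞, 72, ∞, -∞]
  [94, 71, 29, 99, ∞]
D(1):
  [∞, -∞, 92, -∞, 68]
  [65, ∞, 65, -∞, 65]
  [15, 73, ∞, 68, 41]
  [34, -∞, 72, ∞, 34]
  [94, 71, 92, 99, ∞]
D(2):
  [∞, -∞, 92, -∞, 68]
  [65, ∞, 65, -∞, 65]
  [65, 73, ∞, 68, 65]
  [34, -∞, 72, ∞, 34]
  [94, 71, 92, 99, ∞]
D(3):
  [∞, 73, 92, 68, 68]
  [65, ∞, 65, 65, 65]
  [65, 73, ∞, 68, 65]
  [65, 72, 72, ∞, 65]
  [94, 73, 92, 99, ∞]
D(4):
  [∞, 73, 92, 68, 68]
  [65, ∞, 65, 65, 65]
  [65, 73, ∞, 68, 65]
  [65, 72, 72, ∞, 65]
  [94, 73, 92, 99, ∞]
D(5):
  [∞, 73, 92, 68, 68]
  [65, ∞, 65, 65, 65]
  [65, 73, ∞, 68, 65]
  [65, 72, 72, ∞, 65]
  [94, 73, 92, 99, ∞]
Answer: M* = [[∞, 73, 92, 68, 68], [65, ∞, 65, 65, 65], [65, 73, ∞, 68, 65], [65, 72, 72, ∞, 65], [94, 73, 92, 99, ∞]]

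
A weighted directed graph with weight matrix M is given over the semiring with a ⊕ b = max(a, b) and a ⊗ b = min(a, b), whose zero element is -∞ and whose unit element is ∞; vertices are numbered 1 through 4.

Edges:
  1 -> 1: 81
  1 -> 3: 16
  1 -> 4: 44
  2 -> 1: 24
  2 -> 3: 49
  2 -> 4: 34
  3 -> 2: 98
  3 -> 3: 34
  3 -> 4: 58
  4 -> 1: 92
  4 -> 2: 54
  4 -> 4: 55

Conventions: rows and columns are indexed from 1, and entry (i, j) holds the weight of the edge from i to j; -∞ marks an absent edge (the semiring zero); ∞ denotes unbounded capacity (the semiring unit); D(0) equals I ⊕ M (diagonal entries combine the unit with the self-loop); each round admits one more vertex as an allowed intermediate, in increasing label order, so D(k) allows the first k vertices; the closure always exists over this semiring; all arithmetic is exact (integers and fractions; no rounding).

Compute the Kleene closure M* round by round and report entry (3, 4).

D(0):
  [∞, -∞, 16, 44]
  [24, ∞, 49, 34]
  [-∞, 98, ∞, 58]
  [92, 54, -∞, ∞]
D(1):
  [∞, -∞, 16, 44]
  [24, ∞, 49, 34]
  [-∞, 98, ∞, 58]
  [92, 54, 16, ∞]
D(2):
  [∞, -∞, 16, 44]
  [24, ∞, 49, 34]
  [24, 98, ∞, 58]
  [92, 54, 49, ∞]
D(3):
  [∞, 16, 16, 44]
  [24, ∞, 49, 49]
  [24, 98, ∞, 58]
  [92, 54, 49, ∞]
D(4):
  [∞, 44, 44, 44]
  [49, ∞, 49, 49]
  [58, 98, ∞, 58]
  [92, 54, 49, ∞]
Answer: M*[3][4] = 58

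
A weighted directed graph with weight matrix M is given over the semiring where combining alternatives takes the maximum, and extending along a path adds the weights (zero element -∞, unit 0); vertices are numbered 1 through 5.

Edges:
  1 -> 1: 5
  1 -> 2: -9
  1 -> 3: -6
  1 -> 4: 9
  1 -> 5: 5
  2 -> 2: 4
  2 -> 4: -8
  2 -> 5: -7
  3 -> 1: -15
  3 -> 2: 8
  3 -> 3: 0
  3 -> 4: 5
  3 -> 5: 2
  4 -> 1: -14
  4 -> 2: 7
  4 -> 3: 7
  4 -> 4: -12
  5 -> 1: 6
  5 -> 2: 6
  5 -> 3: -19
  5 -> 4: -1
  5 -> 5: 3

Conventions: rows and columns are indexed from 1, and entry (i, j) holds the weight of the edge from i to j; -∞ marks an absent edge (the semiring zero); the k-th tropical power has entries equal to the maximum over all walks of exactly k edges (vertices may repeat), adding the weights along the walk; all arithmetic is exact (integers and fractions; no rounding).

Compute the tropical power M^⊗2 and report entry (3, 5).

M^⊗2:
  [11, 16, 16, 14, 10]
  [-1, 8, -1, -4, -3]
  [8, 12, 12, 5, 5]
  [-8, 15, 7, 12, 9]
  [11, 10, 6, 15, 11]
Key observation: the optimum is the walk 3->5->5, with weight 2 + 3 = 5.
Optimal value attained by: walk 3->5->5.
Answer: (M^⊗2)[3][5] = 5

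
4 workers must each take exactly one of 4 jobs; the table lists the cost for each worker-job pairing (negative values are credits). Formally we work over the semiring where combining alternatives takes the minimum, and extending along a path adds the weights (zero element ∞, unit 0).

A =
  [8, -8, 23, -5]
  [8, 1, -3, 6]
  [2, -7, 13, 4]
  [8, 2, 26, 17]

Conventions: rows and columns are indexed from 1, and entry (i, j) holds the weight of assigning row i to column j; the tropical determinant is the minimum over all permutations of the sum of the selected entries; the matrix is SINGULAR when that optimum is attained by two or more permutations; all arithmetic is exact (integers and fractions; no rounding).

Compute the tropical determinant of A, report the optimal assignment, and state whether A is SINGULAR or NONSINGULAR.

σ = (1, 2, 3, 4): 8 + 1 + 13 + 17 = 39
σ = (1, 2, 4, 3): 8 + 1 + 4 + 26 = 39
σ = (1, 3, 2, 4): 8 + (-3) + (-7) + 17 = 15
σ = (1, 3, 4, 2): 8 + (-3) + 4 + 2 = 11
σ = (1, 4, 2, 3): 8 + 6 + (-7) + 26 = 33
σ = (1, 4, 3, 2): 8 + 6 + 13 + 2 = 29
σ = (2, 1, 3, 4): (-8) + 8 + 13 + 17 = 30
σ = (2, 1, 4, 3): (-8) + 8 + 4 + 26 = 30
σ = (2, 3, 1, 4): (-8) + (-3) + 2 + 17 = 8
σ = (2, 3, 4, 1): (-8) + (-3) + 4 + 8 = 1
σ = (2, 4, 1, 3): (-8) + 6 + 2 + 26 = 26
σ = (2, 4, 3, 1): (-8) + 6 + 13 + 8 = 19
σ = (3, 1, 2, 4): 23 + 8 + (-7) + 17 = 41
σ = (3, 1, 4, 2): 23 + 8 + 4 + 2 = 37
σ = (3, 2, 1, 4): 23 + 1 + 2 + 17 = 43
σ = (3, 2, 4, 1): 23 + 1 + 4 + 8 = 36
σ = (3, 4, 1, 2): 23 + 6 + 2 + 2 = 33
σ = (3, 4, 2, 1): 23 + 6 + (-7) + 8 = 30
σ = (4, 1, 2, 3): (-5) + 8 + (-7) + 26 = 22
σ = (4, 1, 3, 2): (-5) + 8 + 13 + 2 = 18
σ = (4, 2, 1, 3): (-5) + 1 + 2 + 26 = 24
σ = (4, 2, 3, 1): (-5) + 1 + 13 + 8 = 17
σ = (4, 3, 1, 2): (-5) + (-3) + 2 + 2 = -4
σ = (4, 3, 2, 1): (-5) + (-3) + (-7) + 8 = -7
Optimal value attained by: σ = (4, 3, 2, 1).
Answer: det⊕(A) = -7; verdict: NONSINGULAR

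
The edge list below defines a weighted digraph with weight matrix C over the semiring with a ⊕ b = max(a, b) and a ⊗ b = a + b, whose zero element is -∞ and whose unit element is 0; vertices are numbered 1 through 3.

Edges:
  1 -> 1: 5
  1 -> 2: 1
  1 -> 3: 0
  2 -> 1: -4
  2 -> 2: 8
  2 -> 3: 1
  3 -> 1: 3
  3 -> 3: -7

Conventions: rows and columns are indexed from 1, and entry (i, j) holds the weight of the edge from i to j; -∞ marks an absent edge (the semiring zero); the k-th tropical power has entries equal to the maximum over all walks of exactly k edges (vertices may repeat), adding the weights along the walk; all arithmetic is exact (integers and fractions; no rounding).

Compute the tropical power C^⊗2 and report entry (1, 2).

C^⊗2:
  [10, 9, 5]
  [4, 16, 9]
  [8, 4, 3]
Key observation: the optimum is the walk 1->2->2, with weight 1 + 8 = 9.
Optimal value attained by: walk 1->2->2.
Answer: (C^⊗2)[1][2] = 9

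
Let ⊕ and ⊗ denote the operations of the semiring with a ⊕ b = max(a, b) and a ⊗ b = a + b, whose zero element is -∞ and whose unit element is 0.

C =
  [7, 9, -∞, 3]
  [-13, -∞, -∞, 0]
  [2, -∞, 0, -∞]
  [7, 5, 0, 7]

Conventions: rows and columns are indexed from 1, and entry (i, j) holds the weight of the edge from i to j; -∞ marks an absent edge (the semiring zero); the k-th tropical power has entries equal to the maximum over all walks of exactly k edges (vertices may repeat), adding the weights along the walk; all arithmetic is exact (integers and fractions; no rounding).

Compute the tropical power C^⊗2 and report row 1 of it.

C^⊗2:
  [14, 16, 3, 10]
  [7, 5, 0, 7]
  [9, 11, 0, 5]
  [14, 16, 7, 14]
Answer: row 1 of C^⊗2 = [14, 16, 3, 10]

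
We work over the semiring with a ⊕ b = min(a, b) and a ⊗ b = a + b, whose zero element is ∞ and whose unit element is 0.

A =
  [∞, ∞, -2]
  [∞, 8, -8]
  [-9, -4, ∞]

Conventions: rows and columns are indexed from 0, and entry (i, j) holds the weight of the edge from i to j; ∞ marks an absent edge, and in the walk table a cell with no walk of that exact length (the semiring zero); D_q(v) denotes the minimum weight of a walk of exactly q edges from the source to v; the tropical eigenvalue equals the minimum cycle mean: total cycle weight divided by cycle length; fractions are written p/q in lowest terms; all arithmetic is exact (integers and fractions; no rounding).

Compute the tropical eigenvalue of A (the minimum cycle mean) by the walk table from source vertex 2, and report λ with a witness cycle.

q=0: [∞, ∞, 0]
q=1: [-9, -4, ∞]
q=2: [∞, 4, -12]
q=3: [-21, -16, -4]
Optimal cycle mean attained by: cycle 1->2->1, total (-8) + (-4), length 2.
Answer: λ = -6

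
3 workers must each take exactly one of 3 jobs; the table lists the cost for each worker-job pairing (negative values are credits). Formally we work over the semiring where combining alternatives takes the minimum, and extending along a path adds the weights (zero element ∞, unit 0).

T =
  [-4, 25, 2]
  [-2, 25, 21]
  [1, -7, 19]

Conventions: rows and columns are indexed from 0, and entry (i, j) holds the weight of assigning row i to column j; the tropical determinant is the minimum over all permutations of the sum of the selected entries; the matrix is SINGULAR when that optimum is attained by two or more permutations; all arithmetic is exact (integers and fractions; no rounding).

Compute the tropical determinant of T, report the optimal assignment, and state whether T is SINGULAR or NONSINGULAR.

σ = (0, 1, 2): (-4) + 25 + 19 = 40
σ = (0, 2, 1): (-4) + 21 + (-7) = 10
σ = (1, 0, 2): 25 + (-2) + 19 = 42
σ = (1, 2, 0): 25 + 21 + 1 = 47
σ = (2, 0, 1): 2 + (-2) + (-7) = -7
σ = (2, 1, 0): 2 + 25 + 1 = 28
Optimal value attained by: σ = (2, 0, 1).
Answer: det⊕(T) = -7; verdict: NONSINGULAR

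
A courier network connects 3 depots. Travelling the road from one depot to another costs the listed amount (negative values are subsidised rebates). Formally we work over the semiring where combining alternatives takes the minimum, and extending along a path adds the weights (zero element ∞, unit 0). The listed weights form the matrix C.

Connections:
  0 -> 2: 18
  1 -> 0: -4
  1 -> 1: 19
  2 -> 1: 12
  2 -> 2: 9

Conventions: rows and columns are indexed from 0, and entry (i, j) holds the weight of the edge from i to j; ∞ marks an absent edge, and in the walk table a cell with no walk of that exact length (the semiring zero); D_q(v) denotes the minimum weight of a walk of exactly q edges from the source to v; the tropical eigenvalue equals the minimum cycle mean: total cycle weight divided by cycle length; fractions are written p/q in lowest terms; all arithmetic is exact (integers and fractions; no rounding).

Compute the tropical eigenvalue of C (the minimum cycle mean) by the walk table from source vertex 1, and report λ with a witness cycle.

q=0: [∞, 0, ∞]
q=1: [-4, 19, ∞]
q=2: [15, 38, 14]
q=3: [34, 26, 23]
Optimal cycle mean attained by: cycle 0->2->1->0, total 18 + 12 + (-4), length 3.
Answer: λ = 26/3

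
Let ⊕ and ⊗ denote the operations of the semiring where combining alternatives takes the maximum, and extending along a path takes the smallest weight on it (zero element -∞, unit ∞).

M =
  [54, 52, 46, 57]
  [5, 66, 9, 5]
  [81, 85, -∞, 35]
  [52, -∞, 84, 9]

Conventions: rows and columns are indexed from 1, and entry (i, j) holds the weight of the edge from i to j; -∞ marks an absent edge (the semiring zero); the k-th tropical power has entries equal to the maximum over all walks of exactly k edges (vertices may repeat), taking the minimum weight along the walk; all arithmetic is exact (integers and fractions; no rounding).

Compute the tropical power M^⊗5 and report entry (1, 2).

M^⊗2:
  [54, 52, 57, 54]
  [9, 66, 9, 9]
  [54, 66, 46, 57]
  [81, 84, 46, 52]
M^⊗3:
  [57, 57, 54, 54]
  [9, 66, 9, 9]
  [54, 66, 57, 54]
  [54, 66, 52, 57]
M^⊗4:
  [54, 57, 54, 57]
  [9, 66, 9, 9]
  [57, 66, 54, 54]
  [54, 66, 57, 54]
M^⊗5:
  [54, 57, 57, 54]
  [9, 66, 9, 9]
  [54, 66, 54, 57]
  [57, 66, 54, 54]
Key observation: the optimum is the walk 1->4->3->2->2->2, with weight 57 min 84 min 85 min 66 min 66 = 57.
Optimal value attained by: walk 1->4->3->2->2->2.
Answer: (M^⊗5)[1][2] = 57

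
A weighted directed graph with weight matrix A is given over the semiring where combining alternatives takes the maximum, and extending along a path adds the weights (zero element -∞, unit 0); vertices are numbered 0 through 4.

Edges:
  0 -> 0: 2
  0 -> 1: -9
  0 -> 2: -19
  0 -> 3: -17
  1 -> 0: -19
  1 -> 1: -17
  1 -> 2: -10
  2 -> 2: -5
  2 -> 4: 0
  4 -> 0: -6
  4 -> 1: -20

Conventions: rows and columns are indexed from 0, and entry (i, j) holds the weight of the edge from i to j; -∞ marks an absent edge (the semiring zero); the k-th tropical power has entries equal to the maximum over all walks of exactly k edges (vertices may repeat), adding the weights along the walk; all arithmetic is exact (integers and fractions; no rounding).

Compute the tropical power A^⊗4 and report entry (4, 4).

A^⊗2:
  [4, -7, -17, -15, -19]
  [-17, -28, -15, -36, -10]
  [-6, -20, -10, -∞, -5]
  [-∞, -∞, -∞, -∞, -∞]
  [-4, -15, -25, -23, -∞]
A^⊗3:
  [6, -5, -15, -13, -17]
  [-15, -26, -20, -34, -15]
  [-4, -15, -15, -23, -10]
  [-∞, -∞, -∞, -∞, -∞]
  [-2, -13, -23, -21, -25]
A^⊗4:
  [8, -3, -13, -11, -15]
  [-13, -24, -25, -32, -20]
  [-2, -13, -20, -21, -15]
  [-∞, -∞, -∞, -∞, -∞]
  [0, -11, -21, -19, -23]
Key observation: the optimum is the walk 4->0->0->2->4, with weight (-6) + 2 + (-19) + 0 = -23.
Optimal value attained by: walk 4->0->0->2->4.
Answer: (A^⊗4)[4][4] = -23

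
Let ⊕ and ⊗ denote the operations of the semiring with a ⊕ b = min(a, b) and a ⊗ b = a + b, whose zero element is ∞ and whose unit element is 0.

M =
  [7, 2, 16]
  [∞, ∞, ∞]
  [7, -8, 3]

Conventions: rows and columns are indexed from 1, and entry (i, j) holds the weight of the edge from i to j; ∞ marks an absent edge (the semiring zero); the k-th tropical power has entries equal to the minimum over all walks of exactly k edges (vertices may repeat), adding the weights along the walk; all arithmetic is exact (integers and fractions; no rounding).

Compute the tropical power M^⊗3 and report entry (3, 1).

M^⊗2:
  [14, 8, 19]
  [∞, ∞, ∞]
  [10, -5, 6]
M^⊗3:
  [21, 11, 22]
  [∞, ∞, ∞]
  [13, -2, 9]
Key observation: the optimum is the walk 3->3->3->1, with weight 3 + 3 + 7 = 13.
Optimal value attained by: walk 3->3->3->1.
Answer: (M^⊗3)[3][1] = 13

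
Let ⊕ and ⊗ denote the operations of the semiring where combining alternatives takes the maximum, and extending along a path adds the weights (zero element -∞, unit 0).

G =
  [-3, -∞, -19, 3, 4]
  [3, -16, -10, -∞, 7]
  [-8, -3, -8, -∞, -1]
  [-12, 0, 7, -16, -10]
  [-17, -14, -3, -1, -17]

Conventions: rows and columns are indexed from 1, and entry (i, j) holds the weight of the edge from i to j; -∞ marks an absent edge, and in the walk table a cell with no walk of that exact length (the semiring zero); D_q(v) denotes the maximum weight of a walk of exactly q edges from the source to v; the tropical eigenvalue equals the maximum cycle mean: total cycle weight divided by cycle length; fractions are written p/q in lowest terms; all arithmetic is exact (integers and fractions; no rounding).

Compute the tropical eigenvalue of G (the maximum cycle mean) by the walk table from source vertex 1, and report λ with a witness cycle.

q=0: [0, -∞, -∞, -∞, -∞]
q=1: [-3, -∞, -19, 3, 4]
q=2: [-6, 3, 10, 3, 1]
q=3: [6, 7, 10, 0, 10]
q=4: [10, 7, 7, 9, 14]
q=5: [10, 9, 16, 13, 14]
Optimal cycle mean attained by: cycle 1->4->3->2->1, total 3 + 7 + (-3) + 3, length 4.
Answer: λ = 5/2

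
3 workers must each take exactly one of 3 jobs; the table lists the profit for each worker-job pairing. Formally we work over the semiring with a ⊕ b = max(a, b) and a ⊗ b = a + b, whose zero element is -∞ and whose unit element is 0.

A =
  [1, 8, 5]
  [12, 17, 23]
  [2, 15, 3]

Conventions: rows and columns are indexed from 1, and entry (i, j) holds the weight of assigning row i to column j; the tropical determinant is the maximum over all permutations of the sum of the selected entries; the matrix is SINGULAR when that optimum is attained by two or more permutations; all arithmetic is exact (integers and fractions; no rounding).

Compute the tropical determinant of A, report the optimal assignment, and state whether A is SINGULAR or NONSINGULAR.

σ = (1, 2, 3): 1 + 17 + 3 = 21
σ = (1, 3, 2): 1 + 23 + 15 = 39
σ = (2, 1, 3): 8 + 12 + 3 = 23
σ = (2, 3, 1): 8 + 23 + 2 = 33
σ = (3, 1, 2): 5 + 12 + 15 = 32
σ = (3, 2, 1): 5 + 17 + 2 = 24
Optimal value attained by: σ = (1, 3, 2).
Answer: det⊕(A) = 39; verdict: NONSINGULAR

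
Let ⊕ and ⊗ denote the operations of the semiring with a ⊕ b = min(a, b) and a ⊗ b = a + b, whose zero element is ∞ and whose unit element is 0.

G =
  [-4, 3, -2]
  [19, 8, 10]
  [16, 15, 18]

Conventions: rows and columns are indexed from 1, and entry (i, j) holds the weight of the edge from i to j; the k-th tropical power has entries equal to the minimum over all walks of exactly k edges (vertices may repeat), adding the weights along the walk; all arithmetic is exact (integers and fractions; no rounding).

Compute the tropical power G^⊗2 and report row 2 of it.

G^⊗2:
  [-8, -1, -6]
  [15, 16, 17]
  [12, 19, 14]
Answer: row 2 of G^⊗2 = [15, 16, 17]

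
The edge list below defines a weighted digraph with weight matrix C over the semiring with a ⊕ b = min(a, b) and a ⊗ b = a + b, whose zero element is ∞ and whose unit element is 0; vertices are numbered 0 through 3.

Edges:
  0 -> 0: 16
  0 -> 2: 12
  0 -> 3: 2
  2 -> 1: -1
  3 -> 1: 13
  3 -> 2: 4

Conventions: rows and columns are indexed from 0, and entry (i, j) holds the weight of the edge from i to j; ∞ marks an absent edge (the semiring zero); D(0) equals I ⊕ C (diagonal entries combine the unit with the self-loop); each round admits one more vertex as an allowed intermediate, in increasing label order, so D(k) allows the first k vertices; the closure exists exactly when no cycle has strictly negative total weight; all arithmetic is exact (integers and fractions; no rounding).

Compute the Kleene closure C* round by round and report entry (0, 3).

D(0):
  [0, ∞, 12, 2]
  [∞, 0, ∞, ∞]
  [∞, -1, 0, ∞]
  [∞, 13, 4, 0]
D(1):
  [0, ∞, 12, 2]
  [∞, 0, ∞, ∞]
  [∞, -1, 0, ∞]
  [∞, 13, 4, 0]
D(2):
  [0, ∞, 12, 2]
  [∞, 0, ∞, ∞]
  [∞, -1, 0, ∞]
  [∞, 13, 4, 0]
D(3):
  [0, 11, 12, 2]
  [∞, 0, ∞, ∞]
  [∞, -1, 0, ∞]
  [∞, 3, 4, 0]
D(4):
  [0, 5, 6, 2]
  [∞, 0, ∞, ∞]
  [∞, -1, 0, ∞]
  [∞, 3, 4, 0]
Answer: C*[0][3] = 2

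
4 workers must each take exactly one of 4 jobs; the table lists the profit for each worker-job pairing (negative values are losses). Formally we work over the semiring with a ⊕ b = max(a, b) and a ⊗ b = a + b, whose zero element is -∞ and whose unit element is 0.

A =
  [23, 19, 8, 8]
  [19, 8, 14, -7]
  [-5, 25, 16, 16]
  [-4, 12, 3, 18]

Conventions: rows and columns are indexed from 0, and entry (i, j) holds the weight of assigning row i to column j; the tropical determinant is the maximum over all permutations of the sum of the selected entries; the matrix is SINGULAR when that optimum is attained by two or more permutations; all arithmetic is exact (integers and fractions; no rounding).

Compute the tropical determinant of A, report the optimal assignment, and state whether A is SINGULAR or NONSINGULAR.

σ = (0, 1, 2, 3): 23 + 8 + 16 + 18 = 65
σ = (0, 1, 3, 2): 23 + 8 + 16 + 3 = 50
σ = (0, 2, 1, 3): 23 + 14 + 25 + 18 = 80
σ = (0, 2, 3, 1): 23 + 14 + 16 + 12 = 65
σ = (0, 3, 1, 2): 23 + (-7) + 25 + 3 = 44
σ = (0, 3, 2, 1): 23 + (-7) + 16 + 12 = 44
σ = (1, 0, 2, 3): 19 + 19 + 16 + 18 = 72
σ = (1, 0, 3, 2): 19 + 19 + 16 + 3 = 57
σ = (1, 2, 0, 3): 19 + 14 + (-5) + 18 = 46
σ = (1, 2, 3, 0): 19 + 14 + 16 + (-4) = 45
σ = (1, 3, 0, 2): 19 + (-7) + (-5) + 3 = 10
σ = (1, 3, 2, 0): 19 + (-7) + 16 + (-4) = 24
σ = (2, 0, 1, 3): 8 + 19 + 25 + 18 = 70
σ = (2, 0, 3, 1): 8 + 19 + 16 + 12 = 55
σ = (2, 1, 0, 3): 8 + 8 + (-5) + 18 = 29
σ = (2, 1, 3, 0): 8 + 8 + 16 + (-4) = 28
σ = (2, 3, 0, 1): 8 + (-7) + (-5) + 12 = 8
σ = (2, 3, 1, 0): 8 + (-7) + 25 + (-4) = 22
σ = (3, 0, 1, 2): 8 + 19 + 25 + 3 = 55
σ = (3, 0, 2, 1): 8 + 19 + 16 + 12 = 55
σ = (3, 1, 0, 2): 8 + 8 + (-5) + 3 = 14
σ = (3, 1, 2, 0): 8 + 8 + 16 + (-4) = 28
σ = (3, 2, 0, 1): 8 + 14 + (-5) + 12 = 29
σ = (3, 2, 1, 0): 8 + 14 + 25 + (-4) = 43
Optimal value attained by: σ = (0, 2, 1, 3).
Answer: det⊕(A) = 80; verdict: NONSINGULAR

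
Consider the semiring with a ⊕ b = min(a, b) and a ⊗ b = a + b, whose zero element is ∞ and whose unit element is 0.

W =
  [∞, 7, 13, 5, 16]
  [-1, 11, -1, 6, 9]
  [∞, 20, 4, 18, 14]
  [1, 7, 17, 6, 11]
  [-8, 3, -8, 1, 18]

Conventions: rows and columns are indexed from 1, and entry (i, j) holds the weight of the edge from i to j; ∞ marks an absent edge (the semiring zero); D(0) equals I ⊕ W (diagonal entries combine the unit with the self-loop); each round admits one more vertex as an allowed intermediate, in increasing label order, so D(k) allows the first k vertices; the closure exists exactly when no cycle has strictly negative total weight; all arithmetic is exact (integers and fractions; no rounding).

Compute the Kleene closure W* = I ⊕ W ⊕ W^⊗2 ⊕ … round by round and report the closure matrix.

D(0):
  [0, 7, 13, 5, 16]
  [-1, 0, -1, 6, 9]
  [∞, 20, 0, 18, 14]
  [1, 7, 17, 0, 11]
  [-8, 3, -8, 1, 0]
D(1):
  [0, 7, 13, 5, 16]
  [-1, 0, -1, 4, 9]
  [∞, 20, 0, 18, 14]
  [1, 7, 14, 0, 11]
  [-8, -1, -8, -3, 0]
D(2):
  [0, 7, 6, 5, 16]
  [-1, 0, -1, 4, 9]
  [19, 20, 0, 18, 14]
  [1, 7, 6, 0, 11]
  [-8, -1, -8, -3, 0]
D(3):
  [0, 7, 6, 5, 16]
  [-1, 0, -1, 4, 9]
  [19, 20, 0, 18, 14]
  [1, 7, 6, 0, 11]
  [-8, -1, -8, -3, 0]
D(4):
  [0, 7, 6, 5, 16]
  [-1, 0, -1, 4, 9]
  [19, 20, 0, 18, 14]
  [1, 7, 6, 0, 11]
  [-8, -1, -8, -3, 0]
D(5):
  [0, 7, 6, 5, 16]
  [-1, 0, -1, 4, 9]
  [6, 13, 0, 11, 14]
  [1, 7, 3, 0, 11]
  [-8, -1, -8, -3, 0]
Answer: W* = [[0, 7, 6, 5, 16], [-1, 0, -1, 4, 9], [6, 13, 0, 11, 14], [1, 7, 3, 0, 11], [-8, -1, -8, -3, 0]]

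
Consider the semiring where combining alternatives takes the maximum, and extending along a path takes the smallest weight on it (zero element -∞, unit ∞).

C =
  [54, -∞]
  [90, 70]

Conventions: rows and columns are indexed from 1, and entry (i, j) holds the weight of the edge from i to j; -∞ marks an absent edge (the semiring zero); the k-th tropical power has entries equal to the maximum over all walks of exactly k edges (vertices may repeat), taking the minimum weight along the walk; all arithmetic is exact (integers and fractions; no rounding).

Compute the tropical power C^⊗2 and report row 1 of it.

C^⊗2:
  [54, -∞]
  [70, 70]
Answer: row 1 of C^⊗2 = [54, -∞]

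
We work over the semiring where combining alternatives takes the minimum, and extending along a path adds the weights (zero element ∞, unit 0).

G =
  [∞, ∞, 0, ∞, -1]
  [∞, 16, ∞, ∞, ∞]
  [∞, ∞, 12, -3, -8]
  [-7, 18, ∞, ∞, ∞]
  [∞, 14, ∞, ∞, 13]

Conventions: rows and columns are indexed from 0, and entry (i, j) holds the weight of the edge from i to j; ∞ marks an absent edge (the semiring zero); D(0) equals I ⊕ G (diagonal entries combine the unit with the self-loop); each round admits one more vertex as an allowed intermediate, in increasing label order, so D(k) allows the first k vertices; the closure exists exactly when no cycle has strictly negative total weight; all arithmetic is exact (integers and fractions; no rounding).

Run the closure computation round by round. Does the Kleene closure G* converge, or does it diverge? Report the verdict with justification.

D(0):
  [0, ∞, 0, ∞, -1]
  [∞, 0, ∞, ∞, ∞]
  [∞, ∞, 0, -3, -8]
  [-7, 18, ∞, 0, ∞]
  [∞, 14, ∞, ∞, 0]
D(1):
  [0, ∞, 0, ∞, -1]
  [∞, 0, ∞, ∞, ∞]
  [∞, ∞, 0, -3, -8]
  [-7, 18, -7, 0, -8]
  [∞, 14, ∞, ∞, 0]
D(2):
  [0, ∞, 0, ∞, -1]
  [∞, 0, ∞, ∞, ∞]
  [∞, ∞, 0, -3, -8]
  [-7, 18, -7, 0, -8]
  [∞, 14, ∞, ∞, 0]
Detection: at round 3, diagonal entry (3, 3) turns strictly negative.
Key observation: the cycle 3->0->2->3 has total weight (-7) + 0 + (-3), which is strictly negative.
Answer: DIVERGES — negative cycle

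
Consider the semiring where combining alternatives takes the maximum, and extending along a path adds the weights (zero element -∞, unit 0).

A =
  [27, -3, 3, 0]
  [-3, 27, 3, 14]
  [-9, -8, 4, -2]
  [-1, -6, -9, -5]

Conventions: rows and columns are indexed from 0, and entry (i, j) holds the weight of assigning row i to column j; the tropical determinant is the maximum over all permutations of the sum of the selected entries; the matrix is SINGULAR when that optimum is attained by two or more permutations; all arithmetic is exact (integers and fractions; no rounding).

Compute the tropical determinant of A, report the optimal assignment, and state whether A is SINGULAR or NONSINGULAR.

σ = (0, 1, 2, 3): 27 + 27 + 4 + (-5) = 53
σ = (0, 1, 3, 2): 27 + 27 + (-2) + (-9) = 43
σ = (0, 2, 1, 3): 27 + 3 + (-8) + (-5) = 17
σ = (0, 2, 3, 1): 27 + 3 + (-2) + (-6) = 22
σ = (0, 3, 1, 2): 27 + 14 + (-8) + (-9) = 24
σ = (0, 3, 2, 1): 27 + 14 + 4 + (-6) = 39
σ = (1, 0, 2, 3): (-3) + (-3) + 4 + (-5) = -7
σ = (1, 0, 3, 2): (-3) + (-3) + (-2) + (-9) = -17
σ = (1, 2, 0, 3): (-3) + 3 + (-9) + (-5) = -14
σ = (1, 2, 3, 0): (-3) + 3 + (-2) + (-1) = -3
σ = (1, 3, 0, 2): (-3) + 14 + (-9) + (-9) = -7
σ = (1, 3, 2, 0): (-3) + 14 + 4 + (-1) = 14
σ = (2, 0, 1, 3): 3 + (-3) + (-8) + (-5) = -13
σ = (2, 0, 3, 1): 3 + (-3) + (-2) + (-6) = -8
σ = (2, 1, 0, 3): 3 + 27 + (-9) + (-5) = 16
σ = (2, 1, 3, 0): 3 + 27 + (-2) + (-1) = 27
σ = (2, 3, 0, 1): 3 + 14 + (-9) + (-6) = 2
σ = (2, 3, 1, 0): 3 + 14 + (-8) + (-1) = 8
σ = (3, 0, 1, 2): 0 + (-3) + (-8) + (-9) = -20
σ = (3, 0, 2, 1): 0 + (-3) + 4 + (-6) = -5
σ = (3, 1, 0, 2): 0 + 27 + (-9) + (-9) = 9
σ = (3, 1, 2, 0): 0 + 27 + 4 + (-1) = 30
σ = (3, 2, 0, 1): 0 + 3 + (-9) + (-6) = -12
σ = (3, 2, 1, 0): 0 + 3 + (-8) + (-1) = -6
Optimal value attained by: σ = (0, 1, 2, 3).
Answer: det⊕(A) = 53; verdict: NONSINGULAR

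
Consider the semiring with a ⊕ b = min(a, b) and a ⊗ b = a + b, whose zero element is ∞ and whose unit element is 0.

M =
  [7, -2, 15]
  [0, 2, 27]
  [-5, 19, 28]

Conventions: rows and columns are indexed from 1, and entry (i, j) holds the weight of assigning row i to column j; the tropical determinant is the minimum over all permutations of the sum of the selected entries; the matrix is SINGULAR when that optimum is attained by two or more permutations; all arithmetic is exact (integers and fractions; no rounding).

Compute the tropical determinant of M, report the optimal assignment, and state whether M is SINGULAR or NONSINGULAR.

σ = (1, 2, 3): 7 + 2 + 28 = 37
σ = (1, 3, 2): 7 + 27 + 19 = 53
σ = (2, 1, 3): (-2) + 0 + 28 = 26
σ = (2, 3, 1): (-2) + 27 + (-5) = 20
σ = (3, 1, 2): 15 + 0 + 19 = 34
σ = (3, 2, 1): 15 + 2 + (-5) = 12
Optimal value attained by: σ = (3, 2, 1).
Answer: det⊕(M) = 12; verdict: NONSINGULAR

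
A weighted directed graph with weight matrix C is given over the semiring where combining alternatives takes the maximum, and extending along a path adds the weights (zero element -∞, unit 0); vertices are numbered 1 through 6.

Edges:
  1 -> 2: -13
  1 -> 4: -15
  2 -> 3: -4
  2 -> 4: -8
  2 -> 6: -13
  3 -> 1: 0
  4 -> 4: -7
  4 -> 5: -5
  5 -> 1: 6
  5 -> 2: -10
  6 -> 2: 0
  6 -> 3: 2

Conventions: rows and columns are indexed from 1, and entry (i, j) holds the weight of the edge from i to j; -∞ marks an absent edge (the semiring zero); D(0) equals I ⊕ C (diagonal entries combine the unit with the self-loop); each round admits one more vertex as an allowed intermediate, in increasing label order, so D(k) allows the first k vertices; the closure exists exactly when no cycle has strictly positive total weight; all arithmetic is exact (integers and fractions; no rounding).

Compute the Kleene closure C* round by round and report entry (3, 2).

D(0):
  [0, -13, -∞, -15, -∞, -∞]
  [-∞, 0, -4, -8, -∞, -13]
  [0, -∞, 0, -∞, -∞, -∞]
  [-∞, -∞, -∞, 0, -5, -∞]
  [6, -10, -∞, -∞, 0, -∞]
  [-∞, 0, 2, -∞, -∞, 0]
D(1):
  [0, -13, -∞, -15, -∞, -∞]
  [-∞, 0, -4, -8, -∞, -13]
  [0, -13, 0, -15, -∞, -∞]
  [-∞, -∞, -∞, 0, -5, -∞]
  [6, -7, -∞, -9, 0, -∞]
  [-∞, 0, 2, -∞, -∞, 0]
D(2):
  [0, -13, -17, -15, -∞, -26]
  [-∞, 0, -4, -8, -∞, -13]
  [0, -13, 0, -15, -∞, -26]
  [-∞, -∞, -∞, 0, -5, -∞]
  [6, -7, -11, -9, 0, -20]
  [-∞, 0, 2, -8, -∞, 0]
D(3):
  [0, -13, -17, -15, -∞, -26]
  [-4, 0, -4, -8, -∞, -13]
  [0, -13, 0, -15, -∞, -26]
  [-∞, -∞, -∞, 0, -5, -∞]
  [6, -7, -11, -9, 0, -20]
  [2, 0, 2, -8, -∞, 0]
D(4):
  [0, -13, -17, -15, -20, -26]
  [-4, 0, -4, -8, -13, -13]
  [0, -13, 0, -15, -20, -26]
  [-∞, -∞, -∞, 0, -5, -∞]
  [6, -7, -11, -9, 0, -20]
  [2, 0, 2, -8, -13, 0]
D(5):
  [0, -13, -17, -15, -20, -26]
  [-4, 0, -4, -8, -13, -13]
  [0, -13, 0, -15, -20, -26]
  [1, -12, -16, 0, -5, -25]
  [6, -7, -11, -9, 0, -20]
  [2, 0, 2, -8, -13, 0]
D(6):
  [0, -13, -17, -15, -20, -26]
  [-4, 0, -4, -8, -13, -13]
  [0, -13, 0, -15, -20, -26]
  [1, -12, -16, 0, -5, -25]
  [6, -7, -11, -9, 0, -20]
  [2, 0, 2, -8, -13, 0]
Answer: C*[3][2] = -13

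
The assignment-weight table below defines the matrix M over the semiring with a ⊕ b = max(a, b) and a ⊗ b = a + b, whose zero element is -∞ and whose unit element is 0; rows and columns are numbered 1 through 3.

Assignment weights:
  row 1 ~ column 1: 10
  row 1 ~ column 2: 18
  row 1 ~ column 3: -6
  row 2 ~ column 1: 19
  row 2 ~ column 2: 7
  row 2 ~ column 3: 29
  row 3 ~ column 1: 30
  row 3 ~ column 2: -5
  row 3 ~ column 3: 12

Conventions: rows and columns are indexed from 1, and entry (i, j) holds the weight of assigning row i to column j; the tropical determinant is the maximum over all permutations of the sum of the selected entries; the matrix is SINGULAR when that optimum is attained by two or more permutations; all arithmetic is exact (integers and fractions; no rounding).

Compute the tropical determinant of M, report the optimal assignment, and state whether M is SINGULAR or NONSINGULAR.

σ = (1, 2, 3): 10 + 7 + 12 = 29
σ = (1, 3, 2): 10 + 29 + (-5) = 34
σ = (2, 1, 3): 18 + 19 + 12 = 49
σ = (2, 3, 1): 18 + 29 + 30 = 77
σ = (3, 1, 2): (-6) + 19 + (-5) = 8
σ = (3, 2, 1): (-6) + 7 + 30 = 31
Optimal value attained by: σ = (2, 3, 1).
Answer: det⊕(M) = 77; verdict: NONSINGULAR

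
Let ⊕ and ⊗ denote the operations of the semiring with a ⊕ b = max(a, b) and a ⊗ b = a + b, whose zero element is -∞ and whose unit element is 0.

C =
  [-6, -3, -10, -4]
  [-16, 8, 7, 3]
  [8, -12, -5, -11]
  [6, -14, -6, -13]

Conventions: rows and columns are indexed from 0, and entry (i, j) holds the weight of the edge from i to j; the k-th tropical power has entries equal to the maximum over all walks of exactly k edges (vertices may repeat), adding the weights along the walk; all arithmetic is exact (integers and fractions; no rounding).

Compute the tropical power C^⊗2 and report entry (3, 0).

C^⊗2:
  [2, 5, 4, 0]
  [15, 16, 15, 11]
  [3, 5, -2, 4]
  [2, 3, -4, 2]
Key observation: the optimum is the walk 3->2->0, with weight (-6) + 8 = 2.
Optimal value attained by: walk 3->2->0.
Answer: (C^⊗2)[3][0] = 2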